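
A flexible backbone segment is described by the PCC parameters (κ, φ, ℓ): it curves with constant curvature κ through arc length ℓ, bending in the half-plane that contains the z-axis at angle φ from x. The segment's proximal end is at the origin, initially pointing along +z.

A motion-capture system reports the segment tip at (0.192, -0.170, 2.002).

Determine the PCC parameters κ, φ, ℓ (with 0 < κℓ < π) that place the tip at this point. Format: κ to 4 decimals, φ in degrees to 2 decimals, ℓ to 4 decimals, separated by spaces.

ρ = √(x²+y²) = √(0.192² + -0.170²) = 0.25644
φ = atan2(y, x) mod 360° = atan2(-0.170, 0.192) = 318.4778°
|p|² = ρ² + z² = 0.25644² + 2.002² = 4.07377
κ = 2ρ / |p|² = 2×0.25644 / 4.07377 = 0.12590
θ = 2·atan2(ρ, z) = 2·atan2(0.25644, 2.002) = 0.25480 rad
ℓ = θ/κ = 0.25480/0.12590 = 2.02383

0.1259 318.48 2.0238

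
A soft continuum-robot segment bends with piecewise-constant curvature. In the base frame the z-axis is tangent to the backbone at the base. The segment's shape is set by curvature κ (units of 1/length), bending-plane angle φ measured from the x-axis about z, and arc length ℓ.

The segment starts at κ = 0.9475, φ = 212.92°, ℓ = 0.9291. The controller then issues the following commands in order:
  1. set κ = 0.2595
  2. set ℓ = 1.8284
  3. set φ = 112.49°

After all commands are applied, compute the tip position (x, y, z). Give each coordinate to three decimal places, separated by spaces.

-0.163 0.393 1.761

initial: κ=0.9475, φ=212.92°, ℓ=0.9291
cmd 1: set κ=0.2595 → (κ,φ,ℓ)=(0.2595,212.92°,0.9291) → tip=(-0.0936,-0.0606,0.9201)
cmd 2: set ℓ=1.8284 → (κ,φ,ℓ)=(0.2595,212.92°,1.8284) → tip=(-0.3573,-0.2313,1.7606)
cmd 3: set φ=112.49° → (κ,φ,ℓ)=(0.2595,112.49°,1.8284) → tip=(-0.1628,0.3933,1.7606)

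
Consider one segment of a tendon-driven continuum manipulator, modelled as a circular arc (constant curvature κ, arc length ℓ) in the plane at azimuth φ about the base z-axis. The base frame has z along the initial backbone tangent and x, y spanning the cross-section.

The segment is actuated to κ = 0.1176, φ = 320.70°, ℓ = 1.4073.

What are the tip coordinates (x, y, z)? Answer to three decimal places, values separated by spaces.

0.090 -0.074 1.401

θ = κ·ℓ = 0.1176 × 1.4073 = 0.16550 rad
ρ = (1 − cos θ)/κ = (1 − 0.98634)/0.1176 = 0.11619
z = sin θ / κ = 0.16474/0.1176 = 1.40088
x = ρ cos φ = 0.11619 × cos(320.70°) = 0.08991
y = ρ sin φ = 0.11619 × sin(320.70°) = -0.07359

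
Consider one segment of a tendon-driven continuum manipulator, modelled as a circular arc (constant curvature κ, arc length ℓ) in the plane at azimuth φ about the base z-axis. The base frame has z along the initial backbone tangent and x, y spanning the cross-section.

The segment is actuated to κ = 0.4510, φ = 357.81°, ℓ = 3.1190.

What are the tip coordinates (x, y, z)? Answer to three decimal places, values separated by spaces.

θ = κ·ℓ = 0.4510 × 3.1190 = 1.40667 rad
ρ = (1 − cos θ)/κ = (1 − 0.16339)/0.4510 = 1.85501
z = sin θ / κ = 0.98656/0.4510 = 2.18750
x = ρ cos φ = 1.85501 × cos(357.81°) = 1.85365
y = ρ sin φ = 1.85501 × sin(357.81°) = -0.07089

1.854 -0.071 2.187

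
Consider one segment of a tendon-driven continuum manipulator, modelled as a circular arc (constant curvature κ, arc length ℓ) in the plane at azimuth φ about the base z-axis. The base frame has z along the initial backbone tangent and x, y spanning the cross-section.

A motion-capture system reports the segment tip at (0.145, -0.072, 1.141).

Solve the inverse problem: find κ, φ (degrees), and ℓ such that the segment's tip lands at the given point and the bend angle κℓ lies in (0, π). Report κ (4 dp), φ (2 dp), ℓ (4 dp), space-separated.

ρ = √(x²+y²) = √(0.145² + -0.072²) = 0.16189
φ = atan2(y, x) mod 360° = atan2(-0.072, 0.145) = 333.5932°
|p|² = ρ² + z² = 0.16189² + 1.141² = 1.32809
κ = 2ρ / |p|² = 2×0.16189 / 1.32809 = 0.24380
θ = 2·atan2(ρ, z) = 2·atan2(0.16189, 1.141) = 0.28189 rad
ℓ = θ/κ = 0.28189/0.24380 = 1.15625

0.2438 333.59 1.1563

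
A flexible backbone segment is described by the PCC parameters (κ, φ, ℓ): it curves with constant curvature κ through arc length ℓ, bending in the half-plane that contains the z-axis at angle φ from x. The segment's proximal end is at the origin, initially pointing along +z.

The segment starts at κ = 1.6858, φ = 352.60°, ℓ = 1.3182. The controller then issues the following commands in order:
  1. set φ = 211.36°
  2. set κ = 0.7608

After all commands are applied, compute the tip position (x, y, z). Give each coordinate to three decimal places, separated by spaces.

initial: κ=1.6858, φ=352.60°, ℓ=1.3182
cmd 1: set φ=211.36° → (κ,φ,ℓ)=(1.6858,211.36°,1.3182) → tip=(-0.8137,-0.4959,0.4717)
cmd 2: set κ=0.7608 → (κ,φ,ℓ)=(0.7608,211.36°,1.3182) → tip=(-0.5187,-0.3161,1.1081)

-0.519 -0.316 1.108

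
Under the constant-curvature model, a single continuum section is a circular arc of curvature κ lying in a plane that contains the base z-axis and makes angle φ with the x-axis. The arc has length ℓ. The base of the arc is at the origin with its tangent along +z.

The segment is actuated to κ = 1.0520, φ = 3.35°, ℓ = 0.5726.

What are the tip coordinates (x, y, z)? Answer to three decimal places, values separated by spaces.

θ = κ·ℓ = 1.0520 × 0.5726 = 0.60238 rad
ρ = (1 − cos θ)/κ = (1 − 0.82399)/1.0520 = 0.16731
z = sin θ / κ = 0.56660/1.0520 = 0.53859
x = ρ cos φ = 0.16731 × cos(3.35°) = 0.16702
y = ρ sin φ = 0.16731 × sin(3.35°) = 0.00978

0.167 0.010 0.539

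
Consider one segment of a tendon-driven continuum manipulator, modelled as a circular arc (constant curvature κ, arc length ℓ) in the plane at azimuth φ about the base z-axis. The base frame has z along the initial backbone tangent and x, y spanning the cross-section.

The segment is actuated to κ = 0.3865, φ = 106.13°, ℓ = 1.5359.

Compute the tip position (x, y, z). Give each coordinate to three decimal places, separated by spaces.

θ = κ·ℓ = 0.3865 × 1.5359 = 0.59363 rad
ρ = (1 − cos θ)/κ = (1 − 0.82892)/0.3865 = 0.44264
z = sin θ / κ = 0.55937/0.3865 = 1.44727
x = ρ cos φ = 0.44264 × cos(106.13°) = -0.12297
y = ρ sin φ = 0.44264 × sin(106.13°) = 0.42522

-0.123 0.425 1.447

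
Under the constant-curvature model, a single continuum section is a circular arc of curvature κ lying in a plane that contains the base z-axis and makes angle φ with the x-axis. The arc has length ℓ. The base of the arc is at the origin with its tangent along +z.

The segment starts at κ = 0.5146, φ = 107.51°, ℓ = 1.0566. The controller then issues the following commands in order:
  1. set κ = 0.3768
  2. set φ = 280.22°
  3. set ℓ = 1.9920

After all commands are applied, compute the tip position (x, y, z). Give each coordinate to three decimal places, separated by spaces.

0.127 -0.702 1.810

initial: κ=0.5146, φ=107.51°, ℓ=1.0566
cmd 1: set κ=0.3768 → (κ,φ,ℓ)=(0.3768,107.51°,1.0566) → tip=(-0.0625,0.1979,1.0289)
cmd 2: set φ=280.22° → (κ,φ,ℓ)=(0.3768,280.22°,1.0566) → tip=(0.0368,-0.2043,1.0289)
cmd 3: set ℓ=1.9920 → (κ,φ,ℓ)=(0.3768,280.22°,1.9920) → tip=(0.1265,-0.7018,1.8102)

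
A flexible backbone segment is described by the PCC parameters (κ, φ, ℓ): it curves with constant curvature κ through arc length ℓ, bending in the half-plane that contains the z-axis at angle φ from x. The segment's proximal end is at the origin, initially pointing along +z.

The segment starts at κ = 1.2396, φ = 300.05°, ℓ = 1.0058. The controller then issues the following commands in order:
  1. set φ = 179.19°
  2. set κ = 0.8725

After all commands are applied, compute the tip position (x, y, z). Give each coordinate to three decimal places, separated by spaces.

-0.414 0.006 0.882

initial: κ=1.2396, φ=300.05°, ℓ=1.0058
cmd 1: set φ=179.19° → (κ,φ,ℓ)=(1.2396,179.19°,1.0058) → tip=(-0.5498,0.0078,0.7647)
cmd 2: set κ=0.8725 → (κ,φ,ℓ)=(0.8725,179.19°,1.0058) → tip=(-0.4137,0.0058,0.8816)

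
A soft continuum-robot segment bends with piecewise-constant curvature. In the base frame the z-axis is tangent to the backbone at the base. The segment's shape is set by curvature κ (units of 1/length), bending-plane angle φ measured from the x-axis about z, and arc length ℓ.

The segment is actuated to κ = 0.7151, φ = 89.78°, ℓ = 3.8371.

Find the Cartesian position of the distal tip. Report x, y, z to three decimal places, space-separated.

θ = κ·ℓ = 0.7151 × 3.8371 = 2.74391 rad
ρ = (1 − cos θ)/κ = (1 − -0.92196)/0.7151 = 2.68768
z = sin θ / κ = 0.38728/0.7151 = 0.54158
x = ρ cos φ = 2.68768 × cos(89.78°) = 0.01032
y = ρ sin φ = 2.68768 × sin(89.78°) = 2.68766

0.010 2.688 0.542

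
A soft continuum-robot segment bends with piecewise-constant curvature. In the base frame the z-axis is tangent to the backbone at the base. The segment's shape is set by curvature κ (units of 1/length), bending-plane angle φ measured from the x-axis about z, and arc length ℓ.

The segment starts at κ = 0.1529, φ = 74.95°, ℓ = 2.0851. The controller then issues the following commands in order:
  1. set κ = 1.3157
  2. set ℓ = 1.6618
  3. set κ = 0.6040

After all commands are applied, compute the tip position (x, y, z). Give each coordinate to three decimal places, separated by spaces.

0.199 0.740 1.396

initial: κ=0.1529, φ=74.95°, ℓ=2.0851
cmd 1: set κ=1.3157 → (κ,φ,ℓ)=(1.3157,74.95°,2.0851) → tip=(0.3793,1.4105,0.2947)
cmd 2: set ℓ=1.6618 → (κ,φ,ℓ)=(1.3157,74.95°,1.6618) → tip=(0.3113,1.1578,0.6205)
cmd 3: set κ=0.6040 → (κ,φ,ℓ)=(0.6040,74.95°,1.6618) → tip=(0.1990,0.7400,1.3965)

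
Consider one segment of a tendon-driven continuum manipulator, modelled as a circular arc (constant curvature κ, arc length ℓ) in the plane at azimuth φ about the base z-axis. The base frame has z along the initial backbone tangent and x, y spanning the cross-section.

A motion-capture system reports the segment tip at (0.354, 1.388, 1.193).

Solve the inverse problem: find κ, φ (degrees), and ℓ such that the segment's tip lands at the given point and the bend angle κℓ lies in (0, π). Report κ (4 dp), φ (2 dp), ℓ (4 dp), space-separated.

0.8244 75.69 2.1260

ρ = √(x²+y²) = √(0.354² + 1.388²) = 1.43243
φ = atan2(y, x) mod 360° = atan2(1.388, 0.354) = 75.6921°
|p|² = ρ² + z² = 1.43243² + 1.193² = 3.47511
κ = 2ρ / |p|² = 2×1.43243 / 3.47511 = 0.82440
θ = 2·atan2(ρ, z) = 2·atan2(1.43243, 1.193) = 1.75269 rad
ℓ = θ/κ = 1.75269/0.82440 = 2.12603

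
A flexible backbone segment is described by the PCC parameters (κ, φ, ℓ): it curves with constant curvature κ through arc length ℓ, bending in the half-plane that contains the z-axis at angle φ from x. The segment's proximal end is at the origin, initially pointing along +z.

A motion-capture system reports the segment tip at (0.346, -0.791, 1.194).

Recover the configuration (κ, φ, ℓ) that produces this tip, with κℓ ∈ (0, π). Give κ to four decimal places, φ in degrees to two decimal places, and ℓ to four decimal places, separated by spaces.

ρ = √(x²+y²) = √(0.346² + -0.791²) = 0.86336
φ = atan2(y, x) mod 360° = atan2(-0.791, 0.346) = 293.6256°
|p|² = ρ² + z² = 0.86336² + 1.194² = 2.17103
κ = 2ρ / |p|² = 2×0.86336 / 2.17103 = 0.79535
θ = 2·atan2(ρ, z) = 2·atan2(0.86336, 1.194) = 1.25210 rad
ℓ = θ/κ = 1.25210/0.79535 = 1.57428

0.7953 293.63 1.5743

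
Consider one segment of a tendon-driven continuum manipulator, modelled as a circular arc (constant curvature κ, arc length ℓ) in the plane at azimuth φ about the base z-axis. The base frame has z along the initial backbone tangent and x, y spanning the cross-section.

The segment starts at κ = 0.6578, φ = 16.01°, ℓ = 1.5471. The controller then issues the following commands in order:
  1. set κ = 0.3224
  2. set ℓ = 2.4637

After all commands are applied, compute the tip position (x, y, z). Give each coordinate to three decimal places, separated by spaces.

0.892 0.256 2.213

initial: κ=0.6578, φ=16.01°, ℓ=1.5471
cmd 1: set κ=0.3224 → (κ,φ,ℓ)=(0.3224,16.01°,1.5471) → tip=(0.3632,0.1042,1.4837)
cmd 2: set ℓ=2.4637 → (κ,φ,ℓ)=(0.3224,16.01°,2.4637) → tip=(0.8921,0.2560,2.2127)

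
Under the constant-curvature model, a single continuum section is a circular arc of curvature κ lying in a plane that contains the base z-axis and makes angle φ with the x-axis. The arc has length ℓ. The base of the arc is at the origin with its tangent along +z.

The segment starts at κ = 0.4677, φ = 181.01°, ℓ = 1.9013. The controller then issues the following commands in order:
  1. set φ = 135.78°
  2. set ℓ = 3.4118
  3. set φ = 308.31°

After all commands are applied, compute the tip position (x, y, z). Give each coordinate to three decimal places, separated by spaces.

initial: κ=0.4677, φ=181.01°, ℓ=1.9013
cmd 1: set φ=135.78° → (κ,φ,ℓ)=(0.4677,135.78°,1.9013) → tip=(-0.5670,0.5517,1.6604)
cmd 2: set ℓ=3.4118 → (κ,φ,ℓ)=(0.4677,135.78°,3.4118) → tip=(-1.5705,1.5283,2.1375)
cmd 3: set φ=308.31° → (κ,φ,ℓ)=(0.4677,308.31°,3.4118) → tip=(1.3585,-1.7195,2.1375)

1.358 -1.719 2.137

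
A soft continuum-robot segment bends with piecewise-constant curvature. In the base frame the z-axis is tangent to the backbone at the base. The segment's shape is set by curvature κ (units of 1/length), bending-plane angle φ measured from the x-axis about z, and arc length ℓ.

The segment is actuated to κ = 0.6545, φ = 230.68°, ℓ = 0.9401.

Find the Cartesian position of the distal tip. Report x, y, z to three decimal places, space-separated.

-0.178 -0.217 0.882

θ = κ·ℓ = 0.6545 × 0.9401 = 0.61530 rad
ρ = (1 − cos θ)/κ = (1 − 0.81660)/0.6545 = 0.28021
z = sin θ / κ = 0.57720/0.6545 = 0.88189
x = ρ cos φ = 0.28021 × cos(230.68°) = -0.17755
y = ρ sin φ = 0.28021 × sin(230.68°) = -0.21678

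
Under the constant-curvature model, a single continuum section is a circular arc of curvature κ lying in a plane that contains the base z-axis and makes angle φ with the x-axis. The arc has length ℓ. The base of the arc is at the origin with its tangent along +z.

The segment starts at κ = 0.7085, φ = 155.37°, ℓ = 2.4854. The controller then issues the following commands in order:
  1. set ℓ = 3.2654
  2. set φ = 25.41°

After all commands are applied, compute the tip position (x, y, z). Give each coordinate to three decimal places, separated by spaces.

2.137 1.015 1.040

initial: κ=0.7085, φ=155.37°, ℓ=2.4854
cmd 1: set ℓ=3.2654 → (κ,φ,ℓ)=(0.7085,155.37°,3.2654) → tip=(-2.1507,0.9860,1.0397)
cmd 2: set φ=25.41° → (κ,φ,ℓ)=(0.7085,25.41°,3.2654) → tip=(2.1371,1.0152,1.0397)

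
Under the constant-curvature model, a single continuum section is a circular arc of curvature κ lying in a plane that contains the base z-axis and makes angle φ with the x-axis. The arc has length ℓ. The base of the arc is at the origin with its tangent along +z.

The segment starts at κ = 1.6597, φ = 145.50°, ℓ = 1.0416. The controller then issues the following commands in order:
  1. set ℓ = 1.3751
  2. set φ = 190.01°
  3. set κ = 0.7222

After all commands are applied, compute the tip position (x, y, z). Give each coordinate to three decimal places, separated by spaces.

-0.619 -0.109 1.160

initial: κ=1.6597, φ=145.50°, ℓ=1.0416
cmd 1: set ℓ=1.3751 → (κ,φ,ℓ)=(1.6597,145.50°,1.3751) → tip=(-0.8208,0.5641,0.4564)
cmd 2: set φ=190.01° → (κ,φ,ℓ)=(1.6597,190.01°,1.3751) → tip=(-0.9808,-0.1731,0.4564)
cmd 3: set κ=0.7222 → (κ,φ,ℓ)=(0.7222,190.01°,1.3751) → tip=(-0.6189,-0.1092,1.1600)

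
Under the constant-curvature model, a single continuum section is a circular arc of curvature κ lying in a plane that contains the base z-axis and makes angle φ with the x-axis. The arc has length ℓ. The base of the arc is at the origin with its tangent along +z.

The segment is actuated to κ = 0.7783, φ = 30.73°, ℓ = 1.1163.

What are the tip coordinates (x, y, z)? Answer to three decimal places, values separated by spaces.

θ = κ·ℓ = 0.7783 × 1.1163 = 0.86882 rad
ρ = (1 − cos θ)/κ = (1 − 0.64573)/0.7783 = 0.45518
z = sin θ / κ = 0.76357/0.7783 = 0.98107
x = ρ cos φ = 0.45518 × cos(30.73°) = 0.39127
y = ρ sin φ = 0.45518 × sin(30.73°) = 0.23260

0.391 0.233 0.981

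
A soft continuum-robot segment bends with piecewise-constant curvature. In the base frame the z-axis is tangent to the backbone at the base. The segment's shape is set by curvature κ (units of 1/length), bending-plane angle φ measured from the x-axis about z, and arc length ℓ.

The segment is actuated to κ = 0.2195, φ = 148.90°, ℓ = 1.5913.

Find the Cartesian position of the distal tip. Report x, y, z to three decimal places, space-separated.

θ = κ·ℓ = 0.2195 × 1.5913 = 0.34929 rad
ρ = (1 − cos θ)/κ = (1 − 0.93962)/0.2195 = 0.27510
z = sin θ / κ = 0.34223/0.2195 = 1.55914
x = ρ cos φ = 0.27510 × cos(148.90°) = -0.23556
y = ρ sin φ = 0.27510 × sin(148.90°) = 0.14210

-0.236 0.142 1.559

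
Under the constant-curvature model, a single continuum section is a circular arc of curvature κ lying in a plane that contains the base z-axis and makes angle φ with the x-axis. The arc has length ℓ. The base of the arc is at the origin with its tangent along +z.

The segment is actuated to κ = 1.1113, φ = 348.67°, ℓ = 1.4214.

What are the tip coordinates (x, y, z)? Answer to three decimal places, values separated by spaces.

θ = κ·ℓ = 1.1113 × 1.4214 = 1.57960 rad
ρ = (1 − cos θ)/κ = (1 − -0.00881)/1.1113 = 0.90777
z = sin θ / κ = 0.99996/1.1113 = 0.89981
x = ρ cos φ = 0.90777 × cos(348.67°) = 0.89008
y = ρ sin φ = 0.90777 × sin(348.67°) = -0.17834

0.890 -0.178 0.900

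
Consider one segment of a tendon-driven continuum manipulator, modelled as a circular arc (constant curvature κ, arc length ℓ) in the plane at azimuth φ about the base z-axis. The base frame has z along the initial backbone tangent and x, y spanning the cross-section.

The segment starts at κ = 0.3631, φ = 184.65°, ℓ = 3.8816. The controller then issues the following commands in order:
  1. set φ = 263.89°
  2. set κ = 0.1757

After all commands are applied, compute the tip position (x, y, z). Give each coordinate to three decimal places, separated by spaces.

-0.136 -1.266 3.588

initial: κ=0.3631, φ=184.65°, ℓ=3.8816
cmd 1: set φ=263.89° → (κ,φ,ℓ)=(0.3631,263.89°,3.8816) → tip=(-0.2460,-2.2984,2.7183)
cmd 2: set κ=0.1757 → (κ,φ,ℓ)=(0.1757,263.89°,3.8816) → tip=(-0.1355,-1.2659,3.5876)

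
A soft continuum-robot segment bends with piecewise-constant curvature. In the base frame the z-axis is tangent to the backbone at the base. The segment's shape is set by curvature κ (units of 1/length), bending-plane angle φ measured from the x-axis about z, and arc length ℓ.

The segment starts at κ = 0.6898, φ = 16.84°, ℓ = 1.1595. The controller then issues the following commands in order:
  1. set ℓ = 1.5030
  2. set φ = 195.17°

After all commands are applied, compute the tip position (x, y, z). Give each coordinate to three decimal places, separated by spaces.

-0.687 -0.186 1.248

initial: κ=0.6898, φ=16.84°, ℓ=1.1595
cmd 1: set ℓ=1.5030 → (κ,φ,ℓ)=(0.6898,16.84°,1.5030) → tip=(0.6813,0.2062,1.2478)
cmd 2: set φ=195.17° → (κ,φ,ℓ)=(0.6898,195.17°,1.5030) → tip=(-0.6870,-0.1863,1.2478)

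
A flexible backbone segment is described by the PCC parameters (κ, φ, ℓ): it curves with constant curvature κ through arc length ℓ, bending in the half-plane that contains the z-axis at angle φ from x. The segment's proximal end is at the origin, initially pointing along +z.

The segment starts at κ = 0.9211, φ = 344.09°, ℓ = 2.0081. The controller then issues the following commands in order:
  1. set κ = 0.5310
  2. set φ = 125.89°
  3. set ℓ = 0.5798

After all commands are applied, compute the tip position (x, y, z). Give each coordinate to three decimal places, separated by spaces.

initial: κ=0.9211, φ=344.09°, ℓ=2.0081
cmd 1: set κ=0.5310 → (κ,φ,ℓ)=(0.5310,344.09°,2.0081) → tip=(0.9357,-0.2667,1.6486)
cmd 2: set φ=125.89° → (κ,φ,ℓ)=(0.5310,125.89°,2.0081) → tip=(-0.5704,0.7882,1.6486)
cmd 3: set ℓ=0.5798 → (κ,φ,ℓ)=(0.5310,125.89°,0.5798) → tip=(-0.0519,0.0717,0.5707)

-0.052 0.072 0.571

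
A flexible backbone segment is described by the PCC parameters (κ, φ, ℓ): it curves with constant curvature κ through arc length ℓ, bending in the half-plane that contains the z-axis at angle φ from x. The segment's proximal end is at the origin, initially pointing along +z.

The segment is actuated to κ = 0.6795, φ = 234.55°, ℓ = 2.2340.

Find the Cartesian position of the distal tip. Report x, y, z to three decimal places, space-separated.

θ = κ·ℓ = 0.6795 × 2.2340 = 1.51800 rad
ρ = (1 − cos θ)/κ = (1 − 0.05277)/0.6795 = 1.39401
z = sin θ / κ = 0.99861/0.6795 = 1.46962
x = ρ cos φ = 1.39401 × cos(234.55°) = -0.80852
y = ρ sin φ = 1.39401 × sin(234.55°) = -1.13559

-0.809 -1.136 1.470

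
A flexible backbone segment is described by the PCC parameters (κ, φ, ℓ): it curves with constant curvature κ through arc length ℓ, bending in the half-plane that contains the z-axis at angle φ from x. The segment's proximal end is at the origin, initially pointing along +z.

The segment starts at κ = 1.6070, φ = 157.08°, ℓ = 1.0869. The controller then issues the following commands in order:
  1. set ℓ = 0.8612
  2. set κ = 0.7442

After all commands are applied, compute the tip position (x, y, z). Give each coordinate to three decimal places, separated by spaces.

initial: κ=1.6070, φ=157.08°, ℓ=1.0869
cmd 1: set ℓ=0.8612 → (κ,φ,ℓ)=(1.6070,157.08°,0.8612) → tip=(-0.4667,0.1973,0.6114)
cmd 2: set κ=0.7442 → (κ,φ,ℓ)=(0.7442,157.08°,0.8612) → tip=(-0.2456,0.1038,0.8034)

-0.246 0.104 0.803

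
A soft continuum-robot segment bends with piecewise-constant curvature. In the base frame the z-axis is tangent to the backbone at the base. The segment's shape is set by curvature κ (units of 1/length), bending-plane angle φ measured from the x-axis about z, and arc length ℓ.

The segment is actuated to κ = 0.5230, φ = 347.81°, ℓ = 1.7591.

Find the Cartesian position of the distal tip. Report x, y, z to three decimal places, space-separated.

θ = κ·ℓ = 0.5230 × 1.7591 = 0.92001 rad
ρ = (1 − cos θ)/κ = (1 − 0.60581)/0.5230 = 0.75370
z = sin θ / κ = 0.79561/0.5230 = 1.52124
x = ρ cos φ = 0.75370 × cos(347.81°) = 0.73671
y = ρ sin φ = 0.75370 × sin(347.81°) = -0.15915

0.737 -0.159 1.521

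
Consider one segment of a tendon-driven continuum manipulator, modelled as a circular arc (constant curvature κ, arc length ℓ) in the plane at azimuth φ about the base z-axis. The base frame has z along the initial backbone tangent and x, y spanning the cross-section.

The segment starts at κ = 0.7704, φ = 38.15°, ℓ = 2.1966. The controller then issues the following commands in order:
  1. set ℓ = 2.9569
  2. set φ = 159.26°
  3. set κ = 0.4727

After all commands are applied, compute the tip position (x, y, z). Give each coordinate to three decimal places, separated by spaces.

-1.638 0.620 2.084

initial: κ=0.7704, φ=38.15°, ℓ=2.1966
cmd 1: set ℓ=2.9569 → (κ,φ,ℓ)=(0.7704,38.15°,2.9569) → tip=(1.6840,1.3228,0.9867)
cmd 2: set φ=159.26° → (κ,φ,ℓ)=(0.7704,159.26°,2.9569) → tip=(-2.0026,0.7583,0.9867)
cmd 3: set κ=0.4727 → (κ,φ,ℓ)=(0.4727,159.26°,2.9569) → tip=(-1.6377,0.6201,2.0839)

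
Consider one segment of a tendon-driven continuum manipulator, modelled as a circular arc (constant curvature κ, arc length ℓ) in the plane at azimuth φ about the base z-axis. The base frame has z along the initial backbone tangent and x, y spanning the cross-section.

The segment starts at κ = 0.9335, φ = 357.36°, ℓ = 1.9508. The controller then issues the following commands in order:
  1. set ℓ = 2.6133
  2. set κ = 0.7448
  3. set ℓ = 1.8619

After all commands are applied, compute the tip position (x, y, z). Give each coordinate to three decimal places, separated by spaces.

1.096 -0.051 1.320

initial: κ=0.9335, φ=357.36°, ℓ=1.9508
cmd 1: set ℓ=2.6133 → (κ,φ,ℓ)=(0.9335,357.36°,2.6133) → tip=(1.8871,-0.0870,0.6918)
cmd 2: set κ=0.7448 → (κ,φ,ℓ)=(0.7448,357.36°,2.6133) → tip=(1.8332,-0.0845,1.2490)
cmd 3: set ℓ=1.8619 → (κ,φ,ℓ)=(0.7448,357.36°,1.8619) → tip=(1.0958,-0.0505,1.3200)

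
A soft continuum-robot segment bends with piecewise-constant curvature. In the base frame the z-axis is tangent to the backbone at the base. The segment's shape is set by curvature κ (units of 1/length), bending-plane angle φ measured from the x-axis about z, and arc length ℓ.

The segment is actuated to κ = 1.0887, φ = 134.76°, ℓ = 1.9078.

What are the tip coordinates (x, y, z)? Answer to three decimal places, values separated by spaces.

θ = κ·ℓ = 1.0887 × 1.9078 = 2.07702 rad
ρ = (1 − cos θ)/κ = (1 − -0.48488)/1.0887 = 1.36390
z = sin θ / κ = 0.87458/1.0887 = 0.80333
x = ρ cos φ = 1.36390 × cos(134.76°) = -0.96038
y = ρ sin φ = 1.36390 × sin(134.76°) = 0.96846

-0.960 0.968 0.803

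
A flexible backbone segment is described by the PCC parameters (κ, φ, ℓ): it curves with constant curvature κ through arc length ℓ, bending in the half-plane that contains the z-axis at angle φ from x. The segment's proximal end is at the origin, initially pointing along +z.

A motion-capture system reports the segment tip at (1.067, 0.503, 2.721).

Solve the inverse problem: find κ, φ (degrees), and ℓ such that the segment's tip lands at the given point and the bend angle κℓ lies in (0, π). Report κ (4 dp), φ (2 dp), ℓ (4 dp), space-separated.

ρ = √(x²+y²) = √(1.067² + 0.503²) = 1.17962
φ = atan2(y, x) mod 360° = atan2(0.503, 1.067) = 25.2399°
|p|² = ρ² + z² = 1.17962² + 2.721² = 8.79534
κ = 2ρ / |p|² = 2×1.17962 / 8.79534 = 0.26824
θ = 2·atan2(ρ, z) = 2·atan2(1.17962, 2.721) = 0.81814 rad
ℓ = θ/κ = 0.81814/0.26824 = 3.05005

0.2682 25.24 3.0500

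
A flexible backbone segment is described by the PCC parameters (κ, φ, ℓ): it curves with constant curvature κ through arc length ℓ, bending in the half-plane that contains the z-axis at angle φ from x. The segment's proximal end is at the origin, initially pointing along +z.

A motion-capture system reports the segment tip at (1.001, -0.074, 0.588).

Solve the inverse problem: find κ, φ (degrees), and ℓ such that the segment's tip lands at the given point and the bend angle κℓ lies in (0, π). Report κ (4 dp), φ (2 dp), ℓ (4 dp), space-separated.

1.4835 355.77 1.4033

ρ = √(x²+y²) = √(1.001² + -0.074²) = 1.00373
φ = atan2(y, x) mod 360° = atan2(-0.074, 1.001) = 355.7720°
|p|² = ρ² + z² = 1.00373² + 0.588² = 1.35322
κ = 2ρ / |p|² = 2×1.00373 / 1.35322 = 1.48347
θ = 2·atan2(ρ, z) = 2·atan2(1.00373, 0.588) = 2.08175 rad
ℓ = θ/κ = 2.08175/1.48347 = 1.40329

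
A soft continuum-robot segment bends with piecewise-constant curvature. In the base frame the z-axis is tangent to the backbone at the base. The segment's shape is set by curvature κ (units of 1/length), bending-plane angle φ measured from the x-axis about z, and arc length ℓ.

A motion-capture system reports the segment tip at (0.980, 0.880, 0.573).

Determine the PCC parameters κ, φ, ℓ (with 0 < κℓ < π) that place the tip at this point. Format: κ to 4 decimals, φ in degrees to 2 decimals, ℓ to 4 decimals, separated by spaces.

1.2768 41.92 1.8177

ρ = √(x²+y²) = √(0.980² + 0.880²) = 1.31712
φ = atan2(y, x) mod 360° = atan2(0.880, 0.980) = 41.9225°
|p|² = ρ² + z² = 1.31712² + 0.573² = 2.06313
κ = 2ρ / |p|² = 2×1.31712 / 2.06313 = 1.27682
θ = 2·atan2(ρ, z) = 2·atan2(1.31712, 0.573) = 2.32090 rad
ℓ = θ/κ = 2.32090/1.27682 = 1.81773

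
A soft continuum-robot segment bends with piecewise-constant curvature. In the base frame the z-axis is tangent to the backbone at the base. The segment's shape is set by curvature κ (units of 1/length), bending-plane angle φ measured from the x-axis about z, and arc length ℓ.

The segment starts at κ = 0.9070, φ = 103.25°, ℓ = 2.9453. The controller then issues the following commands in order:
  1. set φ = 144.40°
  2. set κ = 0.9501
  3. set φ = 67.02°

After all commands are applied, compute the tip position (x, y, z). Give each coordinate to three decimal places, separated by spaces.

initial: κ=0.9070, φ=103.25°, ℓ=2.9453
cmd 1: set φ=144.40° → (κ,φ,ℓ)=(0.9070,144.40°,2.9453) → tip=(-1.6957,1.2140,0.4995)
cmd 2: set κ=0.9501 → (κ,φ,ℓ)=(0.9501,144.40°,2.9453) → tip=(-1.6617,1.1896,0.3542)
cmd 3: set φ=67.02° → (κ,φ,ℓ)=(0.9501,67.02°,2.9453) → tip=(0.7979,1.8815,0.3542)

0.798 1.881 0.354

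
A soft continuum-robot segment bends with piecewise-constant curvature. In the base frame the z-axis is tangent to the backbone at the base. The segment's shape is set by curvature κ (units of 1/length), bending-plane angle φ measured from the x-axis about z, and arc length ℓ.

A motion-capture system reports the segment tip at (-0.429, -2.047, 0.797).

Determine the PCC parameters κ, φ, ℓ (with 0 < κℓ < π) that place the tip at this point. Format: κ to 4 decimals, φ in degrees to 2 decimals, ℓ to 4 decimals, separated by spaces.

ρ = √(x²+y²) = √(-0.429² + -2.047²) = 2.09147
φ = atan2(y, x) mod 360° = atan2(-2.047, -0.429) = 258.1635°
|p|² = ρ² + z² = 2.09147² + 0.797² = 5.00946
κ = 2ρ / |p|² = 2×2.09147 / 5.00946 = 0.83501
θ = 2·atan2(ρ, z) = 2·atan2(2.09147, 0.797) = 2.41343 rad
ℓ = θ/κ = 2.41343/0.83501 = 2.89030

0.8350 258.16 2.8903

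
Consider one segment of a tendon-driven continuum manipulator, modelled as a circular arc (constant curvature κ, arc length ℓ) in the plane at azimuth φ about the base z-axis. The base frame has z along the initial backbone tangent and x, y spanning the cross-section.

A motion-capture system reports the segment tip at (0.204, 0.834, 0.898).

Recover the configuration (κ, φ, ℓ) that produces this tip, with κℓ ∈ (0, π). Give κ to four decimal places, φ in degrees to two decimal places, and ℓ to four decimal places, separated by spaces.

ρ = √(x²+y²) = √(0.204² + 0.834²) = 0.85859
φ = atan2(y, x) mod 360° = atan2(0.834, 0.204) = 76.2551°
|p|² = ρ² + z² = 0.85859² + 0.898² = 1.54358
κ = 2ρ / |p|² = 2×0.85859 / 1.54358 = 1.11247
θ = 2·atan2(ρ, z) = 2·atan2(0.85859, 0.898) = 1.52593 rad
ℓ = θ/κ = 1.52593/1.11247 = 1.37167

1.1125 76.26 1.3717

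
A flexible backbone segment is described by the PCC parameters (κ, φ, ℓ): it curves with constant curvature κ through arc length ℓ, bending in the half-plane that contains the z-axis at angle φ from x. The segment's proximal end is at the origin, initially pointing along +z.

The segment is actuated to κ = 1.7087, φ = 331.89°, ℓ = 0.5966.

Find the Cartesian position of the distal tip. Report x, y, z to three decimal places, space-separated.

θ = κ·ℓ = 1.7087 × 0.5966 = 1.01941 rad
ρ = (1 − cos θ)/κ = (1 − 0.52387)/1.7087 = 0.27865
z = sin θ / κ = 0.85180/1.7087 = 0.49851
x = ρ cos φ = 0.27865 × cos(331.89°) = 0.24578
y = ρ sin φ = 0.27865 × sin(331.89°) = -0.13129

0.246 -0.131 0.499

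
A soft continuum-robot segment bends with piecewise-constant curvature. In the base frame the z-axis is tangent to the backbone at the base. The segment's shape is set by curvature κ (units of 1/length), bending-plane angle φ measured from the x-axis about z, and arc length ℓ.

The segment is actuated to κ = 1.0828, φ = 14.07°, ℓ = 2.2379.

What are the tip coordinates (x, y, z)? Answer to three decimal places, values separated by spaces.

1.570 0.394 0.608

θ = κ·ℓ = 1.0828 × 2.2379 = 2.42320 rad
ρ = (1 − cos θ)/κ = (1 − -0.75286)/1.0828 = 1.61882
z = sin θ / κ = 0.65818/1.0828 = 0.60785
x = ρ cos φ = 1.61882 × cos(14.07°) = 1.57026
y = ρ sin φ = 1.61882 × sin(14.07°) = 0.39355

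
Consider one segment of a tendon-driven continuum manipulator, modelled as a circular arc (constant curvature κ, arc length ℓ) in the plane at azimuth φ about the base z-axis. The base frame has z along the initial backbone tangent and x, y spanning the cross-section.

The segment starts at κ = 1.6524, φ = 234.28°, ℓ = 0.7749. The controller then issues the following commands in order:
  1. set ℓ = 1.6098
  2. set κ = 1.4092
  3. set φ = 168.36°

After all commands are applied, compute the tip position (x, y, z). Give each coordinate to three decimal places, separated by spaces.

-1.142 0.235 0.544

initial: κ=1.6524, φ=234.28°, ℓ=0.7749
cmd 1: set ℓ=1.6098 → (κ,φ,ℓ)=(1.6524,234.28°,1.6098) → tip=(-0.6665,-0.9268,0.2803)
cmd 2: set κ=1.4092 → (κ,φ,ℓ)=(1.4092,234.28°,1.6098) → tip=(-0.6805,-0.9463,0.5438)
cmd 3: set φ=168.36° → (κ,φ,ℓ)=(1.4092,168.36°,1.6098) → tip=(-1.1416,0.2352,0.5438)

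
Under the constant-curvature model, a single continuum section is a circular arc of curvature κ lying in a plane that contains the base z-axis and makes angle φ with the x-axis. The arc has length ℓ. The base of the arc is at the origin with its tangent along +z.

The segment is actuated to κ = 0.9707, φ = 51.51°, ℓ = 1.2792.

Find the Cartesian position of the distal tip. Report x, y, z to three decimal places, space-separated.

θ = κ·ℓ = 0.9707 × 1.2792 = 1.24172 rad
ρ = (1 − cos θ)/κ = (1 − 0.32317)/0.9707 = 0.69726
z = sin θ / κ = 0.94634/0.9707 = 0.97491
x = ρ cos φ = 0.69726 × cos(51.51°) = 0.43396
y = ρ sin φ = 0.69726 × sin(51.51°) = 0.54576

0.434 0.546 0.975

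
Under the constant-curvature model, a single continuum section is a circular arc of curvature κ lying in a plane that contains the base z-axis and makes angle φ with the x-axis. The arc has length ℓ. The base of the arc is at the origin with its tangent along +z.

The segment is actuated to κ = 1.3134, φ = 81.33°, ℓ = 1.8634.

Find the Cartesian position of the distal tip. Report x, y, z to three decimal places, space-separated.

0.203 1.331 0.487

θ = κ·ℓ = 1.3134 × 1.8634 = 2.44739 rad
ρ = (1 − cos θ)/κ = (1 − -0.76856)/1.3134 = 1.34655
z = sin θ / κ = 0.63977/1.3134 = 0.48711
x = ρ cos φ = 1.34655 × cos(81.33°) = 0.20298
y = ρ sin φ = 1.34655 × sin(81.33°) = 1.33117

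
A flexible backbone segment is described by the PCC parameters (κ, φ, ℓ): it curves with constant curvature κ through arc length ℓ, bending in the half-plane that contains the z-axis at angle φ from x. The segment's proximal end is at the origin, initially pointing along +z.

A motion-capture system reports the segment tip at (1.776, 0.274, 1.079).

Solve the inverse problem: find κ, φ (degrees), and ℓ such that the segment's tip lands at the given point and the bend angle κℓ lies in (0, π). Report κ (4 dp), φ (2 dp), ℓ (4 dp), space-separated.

ρ = √(x²+y²) = √(1.776² + 0.274²) = 1.79701
φ = atan2(y, x) mod 360° = atan2(0.274, 1.776) = 8.7704°
|p|² = ρ² + z² = 1.79701² + 1.079² = 4.39349
κ = 2ρ / |p|² = 2×1.79701 / 4.39349 = 0.81803
θ = 2·atan2(ρ, z) = 2·atan2(1.79701, 1.079) = 2.06010 rad
ℓ = θ/κ = 2.06010/0.81803 = 2.51836

0.8180 8.77 2.5184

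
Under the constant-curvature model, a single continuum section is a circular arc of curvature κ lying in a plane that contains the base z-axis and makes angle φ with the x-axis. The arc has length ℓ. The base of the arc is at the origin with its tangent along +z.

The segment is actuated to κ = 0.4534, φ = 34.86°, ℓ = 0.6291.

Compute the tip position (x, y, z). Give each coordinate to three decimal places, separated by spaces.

0.073 0.051 0.621

θ = κ·ℓ = 0.4534 × 0.6291 = 0.28523 rad
ρ = (1 − cos θ)/κ = (1 − 0.95960)/0.4534 = 0.08911
z = sin θ / κ = 0.28138/0.4534 = 0.62060
x = ρ cos φ = 0.08911 × cos(34.86°) = 0.07312
y = ρ sin φ = 0.08911 × sin(34.86°) = 0.05093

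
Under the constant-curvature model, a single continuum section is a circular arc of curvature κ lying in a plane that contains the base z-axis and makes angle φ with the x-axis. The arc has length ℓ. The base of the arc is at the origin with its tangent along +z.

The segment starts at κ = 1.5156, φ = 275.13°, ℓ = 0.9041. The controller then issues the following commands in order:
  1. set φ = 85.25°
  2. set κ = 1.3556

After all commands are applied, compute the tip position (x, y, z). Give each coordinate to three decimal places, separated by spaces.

0.040 0.486 0.694

initial: κ=1.5156, φ=275.13°, ℓ=0.9041
cmd 1: set φ=85.25° → (κ,φ,ℓ)=(1.5156,85.25°,0.9041) → tip=(0.0438,0.5266,0.6466)
cmd 2: set κ=1.3556 → (κ,φ,ℓ)=(1.3556,85.25°,0.9041) → tip=(0.0404,0.4864,0.6942)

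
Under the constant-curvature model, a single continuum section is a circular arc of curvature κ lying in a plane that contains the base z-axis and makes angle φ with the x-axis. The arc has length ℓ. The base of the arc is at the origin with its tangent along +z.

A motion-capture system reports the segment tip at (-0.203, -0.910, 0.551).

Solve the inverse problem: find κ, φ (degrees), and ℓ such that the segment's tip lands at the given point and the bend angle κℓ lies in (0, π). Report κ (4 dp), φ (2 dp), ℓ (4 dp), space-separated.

1.5898 257.42 1.3046

ρ = √(x²+y²) = √(-0.203² + -0.910²) = 0.93237
φ = atan2(y, x) mod 360° = atan2(-0.910, -0.203) = 257.4245°
|p|² = ρ² + z² = 0.93237² + 0.551² = 1.17291
κ = 2ρ / |p|² = 2×0.93237 / 1.17291 = 1.58984
θ = 2·atan2(ρ, z) = 2·atan2(0.93237, 0.551) = 2.07409 rad
ℓ = θ/κ = 2.07409/1.58984 = 1.30459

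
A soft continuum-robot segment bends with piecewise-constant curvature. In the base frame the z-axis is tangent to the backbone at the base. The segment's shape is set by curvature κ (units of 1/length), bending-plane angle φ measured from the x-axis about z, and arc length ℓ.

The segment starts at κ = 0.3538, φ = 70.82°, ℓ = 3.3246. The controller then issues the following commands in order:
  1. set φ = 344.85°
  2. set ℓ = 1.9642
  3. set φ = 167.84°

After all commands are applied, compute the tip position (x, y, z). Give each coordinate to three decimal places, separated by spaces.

-0.641 0.138 1.810

initial: κ=0.3538, φ=70.82°, ℓ=3.3246
cmd 1: set φ=344.85° → (κ,φ,ℓ)=(0.3538,344.85°,3.3246) → tip=(1.6795,-0.4547,2.6093)
cmd 2: set ℓ=1.9642 → (κ,φ,ℓ)=(0.3538,344.85°,1.9642) → tip=(0.6327,-0.1713,1.8099)
cmd 3: set φ=167.84° → (κ,φ,ℓ)=(0.3538,167.84°,1.9642) → tip=(-0.6408,0.1381,1.8099)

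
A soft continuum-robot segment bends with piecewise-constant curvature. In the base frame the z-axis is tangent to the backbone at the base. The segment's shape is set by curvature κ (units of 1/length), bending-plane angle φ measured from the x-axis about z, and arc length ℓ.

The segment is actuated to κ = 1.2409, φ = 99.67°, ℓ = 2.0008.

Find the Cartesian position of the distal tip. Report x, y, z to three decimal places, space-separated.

θ = κ·ℓ = 1.2409 × 2.0008 = 2.48279 rad
ρ = (1 − cos θ)/κ = (1 − -0.79073)/1.2409 = 1.44309
z = sin θ / κ = 0.61217/1.2409 = 0.49333
x = ρ cos φ = 1.44309 × cos(99.67°) = -0.24240
y = ρ sin φ = 1.44309 × sin(99.67°) = 1.42258

-0.242 1.423 0.493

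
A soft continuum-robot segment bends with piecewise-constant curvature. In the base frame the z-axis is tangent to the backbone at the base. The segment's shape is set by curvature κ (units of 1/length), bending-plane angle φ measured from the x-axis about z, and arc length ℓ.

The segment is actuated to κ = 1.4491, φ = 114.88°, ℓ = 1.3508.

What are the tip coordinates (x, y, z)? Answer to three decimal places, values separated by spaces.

θ = κ·ℓ = 1.4491 × 1.3508 = 1.95744 rad
ρ = (1 − cos θ)/κ = (1 − -0.37709)/1.4491 = 0.95030
z = sin θ / κ = 0.92618/1.4491 = 0.63914
x = ρ cos φ = 0.95030 × cos(114.88°) = -0.39981
y = ρ sin φ = 0.95030 × sin(114.88°) = 0.86211

-0.400 0.862 0.639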